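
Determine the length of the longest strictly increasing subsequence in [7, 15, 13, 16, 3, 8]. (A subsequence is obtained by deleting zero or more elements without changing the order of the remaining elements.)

One longest increasing subsequence is 7, 15, 16 (positions 1,2,4), of length 3; no longer one exists.

3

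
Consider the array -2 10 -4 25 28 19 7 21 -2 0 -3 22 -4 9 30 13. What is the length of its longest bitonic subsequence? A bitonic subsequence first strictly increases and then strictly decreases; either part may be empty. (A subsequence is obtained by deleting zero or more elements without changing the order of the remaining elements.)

9

Let inc[i] be the LIS ending at i and dec[i] the longest strictly decreasing subsequence starting at i. inc = [1, 2, 1, 3, 4, 3, 2, 4, 2, 3, 2, 5, 1, 4, 6, 5], dec = [3, 5, 1, 6, 6, 5, 4, 4, 3, 3, 2, 2, 1, 1, 2, 1].
max_i inc[i]+dec[i]−1 = 9, with one witness -2, 10, 25, 28, 19, 7, 0, -3, -4.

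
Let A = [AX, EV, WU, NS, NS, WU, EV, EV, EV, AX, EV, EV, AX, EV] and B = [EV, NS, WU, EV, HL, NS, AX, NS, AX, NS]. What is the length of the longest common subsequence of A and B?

6

A longest common subsequence is EV, NS, WU, EV, AX, AX (length 6); the LCS DP confirms no longer common subsequence exists.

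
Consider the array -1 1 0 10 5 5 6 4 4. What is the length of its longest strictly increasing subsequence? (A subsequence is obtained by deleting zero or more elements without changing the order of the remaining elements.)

4

Let dp[i] be the longest increasing subsequence ending at position i. Then dp = [1, 2, 2, 3, 3, 3, 4, 3, 3].
The maximum is 4; one witness is -1, 1, 5, 6 at positions 1,2,5,7.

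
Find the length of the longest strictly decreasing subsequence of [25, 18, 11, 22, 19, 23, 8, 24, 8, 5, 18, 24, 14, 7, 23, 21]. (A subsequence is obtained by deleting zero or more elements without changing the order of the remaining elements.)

Scanning left to right, the best length ending at each element is: 25→1, 18→2, 11→3, 22→2, 19→3, 23→2, 8→4, 24→2, 8→4, 5→5, 18→4, 24→2, 14→5, 7→6, 23→3, 21→4.
So the longest decreasing subsequence has length 6, e.g. 25, 22, 19, 18, 14, 7.

6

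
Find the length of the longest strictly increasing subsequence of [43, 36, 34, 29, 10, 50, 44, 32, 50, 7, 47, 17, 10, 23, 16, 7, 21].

Let dp[i] be the longest increasing subsequence ending at position i. Then dp = [1, 1, 1, 1, 1, 2, 2, 2, 3, 1, 3, 2, 2, 3, 3, 1, 4].
The maximum is 4; one witness is 7, 10, 16, 21 at positions 10,13,15,17.

4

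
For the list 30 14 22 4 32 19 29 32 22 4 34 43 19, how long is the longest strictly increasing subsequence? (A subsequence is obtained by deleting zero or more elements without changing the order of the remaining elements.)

One longest increasing subsequence is 14, 22, 29, 32, 34, 43 (positions 2,3,7,8,11,12), of length 6; no longer one exists.

6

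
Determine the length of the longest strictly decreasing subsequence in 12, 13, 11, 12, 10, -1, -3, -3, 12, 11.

One longest decreasing subsequence is 12, 11, 10, -1, -3 (positions 1,3,5,6,7), of length 5; no longer one exists.

5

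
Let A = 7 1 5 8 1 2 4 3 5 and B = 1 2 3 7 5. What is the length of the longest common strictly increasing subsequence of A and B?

4

A longest common strictly increasing subsequence is 1, 2, 3, 5 (length 4); it appears in order in both A and B, and no longer such subsequence exists.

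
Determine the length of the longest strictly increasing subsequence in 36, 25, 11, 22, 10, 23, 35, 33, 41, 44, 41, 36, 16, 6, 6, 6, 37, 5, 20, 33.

6

One longest increasing subsequence is 11, 22, 23, 35, 41, 44 (positions 3,4,6,7,9,10), of length 6; no longer one exists.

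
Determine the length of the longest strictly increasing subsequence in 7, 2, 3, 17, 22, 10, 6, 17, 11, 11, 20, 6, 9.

5

One longest increasing subsequence is 2, 3, 10, 17, 20 (positions 2,3,6,8,11), of length 5; no longer one exists.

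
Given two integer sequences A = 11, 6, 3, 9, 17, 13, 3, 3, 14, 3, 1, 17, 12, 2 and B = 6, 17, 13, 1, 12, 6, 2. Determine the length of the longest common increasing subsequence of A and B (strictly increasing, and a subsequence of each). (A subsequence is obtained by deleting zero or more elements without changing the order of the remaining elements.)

2

A longest common strictly increasing subsequence is 6, 17 (length 2); it appears in order in both A and B, and no longer such subsequence exists.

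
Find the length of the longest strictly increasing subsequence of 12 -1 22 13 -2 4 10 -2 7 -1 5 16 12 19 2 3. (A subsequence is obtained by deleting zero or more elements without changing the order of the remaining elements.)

Let dp[i] be the longest increasing subsequence ending at position i. Then dp = [1, 1, 2, 2, 1, 2, 3, 1, 3, 2, 3, 4, 4, 5, 3, 4].
The maximum is 5; one witness is -1, 4, 10, 16, 19 at positions 2,6,7,12,14.

5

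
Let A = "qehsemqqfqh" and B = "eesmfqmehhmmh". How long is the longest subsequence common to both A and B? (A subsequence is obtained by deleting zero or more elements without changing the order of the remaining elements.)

A longest common subsequence is esmfqh (length 6); the LCS DP confirms no longer common subsequence exists.

6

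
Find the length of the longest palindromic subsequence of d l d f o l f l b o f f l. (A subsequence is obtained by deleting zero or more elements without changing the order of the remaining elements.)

9

One longest palindromic subsequence is lfolflofl (positions 2,4,5,6,7,8,10,12,13); it reads the same forward and backward, and the interval DP gives dp[1][13] = 9.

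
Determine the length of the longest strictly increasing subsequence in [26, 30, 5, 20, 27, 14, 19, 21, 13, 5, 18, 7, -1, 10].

4

Scanning left to right, the best length ending at each element is: 26→1, 30→2, 5→1, 20→2, 27→3, 14→2, 19→3, 21→4, 13→2, 5→1, 18→3, 7→2, -1→1, 10→3.
So the longest increasing subsequence has length 4, e.g. 5, 14, 19, 21.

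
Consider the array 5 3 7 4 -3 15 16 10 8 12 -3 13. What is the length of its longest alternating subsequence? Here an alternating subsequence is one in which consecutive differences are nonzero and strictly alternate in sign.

9

Track the best alternating length ending on an up-step vs a down-step at each position: up/down = 1/1, 1/2, 3/1, 3/4, 1/4, 5/1, 5/1, 5/6, 5/6, 7/6, 1/8, 9/6.
The maximum over both is 9; one such subsequence is 5, 3, 7, 4, 15, 10, 12, -3, 13.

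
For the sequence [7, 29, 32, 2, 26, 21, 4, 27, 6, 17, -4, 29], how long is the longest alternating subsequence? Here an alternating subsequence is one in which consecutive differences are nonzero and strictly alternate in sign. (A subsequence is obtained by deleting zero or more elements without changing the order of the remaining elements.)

Track the best alternating length ending on an up-step vs a down-step at each position: up/down = 1/1, 2/1, 2/1, 1/3, 4/3, 4/5, 4/5, 6/3, 6/7, 8/7, 1/9, 10/3.
The maximum over both is 10; one such subsequence is 7, 29, 2, 26, 21, 27, 6, 17, -4, 29.

10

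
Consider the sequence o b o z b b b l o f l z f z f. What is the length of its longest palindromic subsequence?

6

One longest palindromic subsequence is obbbbo (positions 1,2,5,6,7,9); it reads the same forward and backward, and the interval DP gives dp[1][15] = 6.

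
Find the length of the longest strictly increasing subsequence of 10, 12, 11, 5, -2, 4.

Scanning left to right, the best length ending at each element is: 10→1, 12→2, 11→2, 5→1, -2→1, 4→2.
So the longest increasing subsequence has length 2, e.g. 10, 12.

2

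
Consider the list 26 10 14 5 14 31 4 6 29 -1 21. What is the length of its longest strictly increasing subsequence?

3

Scanning left to right, the best length ending at each element is: 26→1, 10→1, 14→2, 5→1, 14→2, 31→3, 4→1, 6→2, 29→3, -1→1, 21→3.
So the longest increasing subsequence has length 3, e.g. 10, 14, 31.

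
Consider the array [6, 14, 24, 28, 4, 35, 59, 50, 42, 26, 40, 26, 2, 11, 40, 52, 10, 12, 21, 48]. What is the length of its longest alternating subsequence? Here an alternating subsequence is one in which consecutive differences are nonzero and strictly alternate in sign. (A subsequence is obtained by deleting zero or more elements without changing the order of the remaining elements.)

10

Track the best alternating length ending on an up-step vs a down-step at each position: up/down = 1/1, 2/1, 2/1, 2/1, 1/3, 4/1, 4/1, 4/5, 4/5, 4/5, 6/5, 4/7, 1/7, 8/7, 8/5, 8/5, 8/9, 10/9, 10/9, 10/9.
The maximum over both is 10; one such subsequence is 6, 14, 4, 35, 26, 40, 2, 11, 10, 12.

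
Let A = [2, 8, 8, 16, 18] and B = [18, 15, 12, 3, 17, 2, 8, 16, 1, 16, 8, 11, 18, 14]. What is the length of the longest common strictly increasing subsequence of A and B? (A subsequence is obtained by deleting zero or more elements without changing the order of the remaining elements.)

For each value that appears in both, track the longest common increasing run ending there.
The best achievable length is 4; one witness is 2, 8, 16, 18 (A-positions 1,2,4,5, B-positions 6,7,8,13).

4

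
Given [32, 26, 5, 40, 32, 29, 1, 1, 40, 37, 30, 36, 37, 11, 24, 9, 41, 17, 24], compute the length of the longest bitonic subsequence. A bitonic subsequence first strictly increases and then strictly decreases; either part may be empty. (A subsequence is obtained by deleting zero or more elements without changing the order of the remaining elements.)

7

One longest bitonic subsequence is 26, 32, 40, 37, 36, 24, 17 (positions 2,5,9,10,12,15,18): it rises to 40 then falls. Length 7 is optimal.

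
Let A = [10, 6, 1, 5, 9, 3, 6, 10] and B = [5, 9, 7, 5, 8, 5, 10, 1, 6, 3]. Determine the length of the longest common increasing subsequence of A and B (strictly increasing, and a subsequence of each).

A longest common strictly increasing subsequence is 5, 9, 10 (length 3); it appears in order in both A and B, and no longer such subsequence exists.

3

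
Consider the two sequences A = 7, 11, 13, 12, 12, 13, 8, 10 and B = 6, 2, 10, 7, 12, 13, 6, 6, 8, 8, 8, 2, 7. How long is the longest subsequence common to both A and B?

4

A longest common subsequence is 7, 12, 13, 8 (length 4); the LCS DP confirms no longer common subsequence exists.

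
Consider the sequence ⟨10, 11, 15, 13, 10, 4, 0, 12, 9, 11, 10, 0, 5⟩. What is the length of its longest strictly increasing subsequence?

Let dp[i] be the longest increasing subsequence ending at position i. Then dp = [1, 2, 3, 3, 1, 1, 1, 3, 2, 3, 3, 1, 2].
The maximum is 3; one witness is 10, 11, 15 at positions 1,2,3.

3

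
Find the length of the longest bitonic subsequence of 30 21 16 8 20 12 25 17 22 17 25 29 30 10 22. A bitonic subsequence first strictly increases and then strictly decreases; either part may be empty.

8

One longest bitonic subsequence is 8, 12, 17, 22, 25, 29, 30, 22 (positions 4,6,8,9,11,12,13,15): it rises to 30 then falls. Length 8 is optimal.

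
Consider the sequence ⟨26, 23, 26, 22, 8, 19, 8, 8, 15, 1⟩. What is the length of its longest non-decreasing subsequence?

Scanning left to right, the best length ending at each element is: 26→1, 23→1, 26→2, 22→1, 8→1, 19→2, 8→2, 8→3, 15→4, 1→1.
So the longest non-decreasing subsequence has length 4, e.g. 8, 8, 8, 15.

4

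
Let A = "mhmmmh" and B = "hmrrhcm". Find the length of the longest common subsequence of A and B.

3

Backtracking the LCS table gives one alignment: m (A1,B2) → h (A2,B5) → m (A5,B7).
So the longest common subsequence has length 3.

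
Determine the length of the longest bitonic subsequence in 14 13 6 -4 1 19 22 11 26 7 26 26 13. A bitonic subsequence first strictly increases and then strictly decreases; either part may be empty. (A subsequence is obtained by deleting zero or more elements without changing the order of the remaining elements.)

One longest bitonic subsequence is -4, 1, 19, 22, 11, 7 (positions 4,5,6,7,8,10): it rises to 22 then falls. Length 6 is optimal.

6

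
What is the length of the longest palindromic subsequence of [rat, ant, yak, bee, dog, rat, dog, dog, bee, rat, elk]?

7

Using dp[i][j] = 2 + dp[i+1][j−1] if the ends match, else max(dp[i+1][j], dp[i][j−1]):
dp[1][11] = 7. A witness is rat bee dog dog dog bee rat at positions 1,4,5,7,8,9,10.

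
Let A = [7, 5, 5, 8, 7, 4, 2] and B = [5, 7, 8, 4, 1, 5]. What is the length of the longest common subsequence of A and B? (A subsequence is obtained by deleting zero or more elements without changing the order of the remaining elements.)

Backtracking the LCS table gives one alignment: 7 (A1,B2) → 8 (A4,B3) → 4 (A6,B4).
So the longest common subsequence has length 3.

3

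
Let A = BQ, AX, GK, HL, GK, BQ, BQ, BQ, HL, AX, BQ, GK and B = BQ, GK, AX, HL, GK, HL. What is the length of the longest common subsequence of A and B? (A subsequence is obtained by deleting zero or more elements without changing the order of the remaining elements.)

5

Backtracking the LCS table gives one alignment: BQ (A1,B1) → AX (A2,B3) → HL (A4,B4) → GK (A5,B5) → HL (A9,B6).
So the longest common subsequence has length 5.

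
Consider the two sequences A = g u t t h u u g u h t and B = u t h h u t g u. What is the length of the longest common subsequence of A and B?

6

A longest common subsequence is uthugu (length 6); the LCS DP confirms no longer common subsequence exists.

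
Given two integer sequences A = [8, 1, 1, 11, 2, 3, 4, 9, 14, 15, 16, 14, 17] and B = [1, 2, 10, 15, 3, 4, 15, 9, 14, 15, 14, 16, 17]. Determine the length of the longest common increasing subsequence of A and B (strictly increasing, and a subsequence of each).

For each value that appears in both, track the longest common increasing run ending there.
The best achievable length is 9; one witness is 1, 2, 3, 4, 9, 14, 15, 16, 17 (A-positions 2,5,6,7,8,9,10,11,13, B-positions 1,2,5,6,8,9,10,12,13).

9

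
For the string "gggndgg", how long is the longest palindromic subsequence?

One longest palindromic subsequence is ggdgg (positions 1,2,5,6,7); it reads the same forward and backward, and the interval DP gives dp[1][7] = 5.

5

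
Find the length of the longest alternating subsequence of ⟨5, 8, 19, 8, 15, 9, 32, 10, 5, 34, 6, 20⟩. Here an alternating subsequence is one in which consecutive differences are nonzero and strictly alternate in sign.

10

A longest alternating subsequence is 5, 19, 8, 15, 9, 32, 10, 34, 6, 20 (positions 1,3,4,5,6,7,8,10,11,12); its 9 consecutive differences strictly alternate in sign, and length 10 is optimal.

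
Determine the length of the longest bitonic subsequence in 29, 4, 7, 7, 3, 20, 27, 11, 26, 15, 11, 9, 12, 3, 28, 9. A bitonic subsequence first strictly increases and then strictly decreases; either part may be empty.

Let inc[i] be the LIS ending at i and dec[i] the longest strictly decreasing subsequence starting at i. inc = [1, 1, 2, 2, 1, 3, 4, 3, 4, 4, 3, 3, 4, 1, 5, 3], dec = [7, 2, 2, 2, 1, 5, 6, 3, 5, 4, 3, 2, 2, 1, 2, 1].
max_i inc[i]+dec[i]−1 = 9, with one witness 4, 7, 20, 27, 26, 15, 11, 9, 3.

9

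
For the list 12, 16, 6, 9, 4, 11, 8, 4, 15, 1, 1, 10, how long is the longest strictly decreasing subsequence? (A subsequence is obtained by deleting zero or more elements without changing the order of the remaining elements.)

5

Let dp[i] be the longest decreasing subsequence ending at position i. Then dp = [1, 1, 2, 2, 3, 2, 3, 4, 2, 5, 5, 3].
The maximum is 5; one witness is 12, 9, 8, 4, 1 at positions 1,4,7,8,10.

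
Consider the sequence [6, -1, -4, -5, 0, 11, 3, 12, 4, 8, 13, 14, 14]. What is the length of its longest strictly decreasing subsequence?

Let dp[i] be the longest decreasing subsequence ending at position i. Then dp = [1, 2, 3, 4, 2, 1, 2, 1, 2, 2, 1, 1, 1].
The maximum is 4; one witness is 6, -1, -4, -5 at positions 1,2,3,4.

4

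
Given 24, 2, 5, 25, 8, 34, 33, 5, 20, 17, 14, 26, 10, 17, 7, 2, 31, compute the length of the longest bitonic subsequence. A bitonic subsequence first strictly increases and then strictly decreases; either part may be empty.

One longest bitonic subsequence is 2, 5, 25, 34, 33, 20, 17, 14, 10, 7, 2 (positions 2,3,4,6,7,9,10,11,13,15,16): it rises to 34 then falls. Length 11 is optimal.

11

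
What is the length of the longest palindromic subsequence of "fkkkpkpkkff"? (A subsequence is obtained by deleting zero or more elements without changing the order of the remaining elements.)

One longest palindromic subsequence is fkkpkpkkf (positions 1,3,4,5,6,7,8,9,11); it reads the same forward and backward, and the interval DP gives dp[1][11] = 9.

9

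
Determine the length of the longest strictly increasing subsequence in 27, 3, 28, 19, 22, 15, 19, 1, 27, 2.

4

Let dp[i] be the longest increasing subsequence ending at position i. Then dp = [1, 1, 2, 2, 3, 2, 3, 1, 4, 2].
The maximum is 4; one witness is 3, 19, 22, 27 at positions 2,4,5,9.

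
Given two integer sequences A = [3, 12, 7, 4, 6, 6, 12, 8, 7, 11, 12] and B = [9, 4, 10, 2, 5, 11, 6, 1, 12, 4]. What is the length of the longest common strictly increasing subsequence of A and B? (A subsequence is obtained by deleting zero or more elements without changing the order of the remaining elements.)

3

A longest common strictly increasing subsequence is 4, 6, 12 (length 3); it appears in order in both A and B, and no longer such subsequence exists.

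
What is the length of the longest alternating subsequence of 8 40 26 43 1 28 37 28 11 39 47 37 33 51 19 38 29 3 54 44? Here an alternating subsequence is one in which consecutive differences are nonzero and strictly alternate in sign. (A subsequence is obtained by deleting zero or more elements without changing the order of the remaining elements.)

A longest alternating subsequence is 8, 40, 26, 43, 1, 37, 28, 39, 37, 51, 19, 38, 29, 54, 44 (positions 1,2,3,4,5,7,8,10,12,14,15,16,17,19,20); its 14 consecutive differences strictly alternate in sign, and length 15 is optimal.

15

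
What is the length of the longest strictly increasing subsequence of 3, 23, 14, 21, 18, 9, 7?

3

Let dp[i] be the longest increasing subsequence ending at position i. Then dp = [1, 2, 2, 3, 3, 2, 2].
The maximum is 3; one witness is 3, 14, 21 at positions 1,3,4.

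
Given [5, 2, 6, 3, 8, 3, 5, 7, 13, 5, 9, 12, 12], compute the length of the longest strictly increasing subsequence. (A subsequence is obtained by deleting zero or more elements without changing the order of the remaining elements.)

One longest increasing subsequence is 2, 3, 5, 7, 9, 12 (positions 2,4,7,8,11,12), of length 6; no longer one exists.

6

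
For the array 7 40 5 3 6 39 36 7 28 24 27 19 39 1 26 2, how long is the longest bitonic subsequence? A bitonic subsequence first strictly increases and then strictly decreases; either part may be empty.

8

One longest bitonic subsequence is 7, 40, 39, 36, 28, 27, 26, 2 (positions 1,2,6,7,9,11,15,16): it rises to 40 then falls. Length 8 is optimal.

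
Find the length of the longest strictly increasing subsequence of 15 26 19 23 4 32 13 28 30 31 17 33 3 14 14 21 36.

Scanning left to right, the best length ending at each element is: 15→1, 26→2, 19→2, 23→3, 4→1, 32→4, 13→2, 28→4, 30→5, 31→6, 17→3, 33→7, 3→1, 14→3, 14→3, 21→4, 36→8.
So the longest increasing subsequence has length 8, e.g. 15, 19, 23, 28, 30, 31, 33, 36.

8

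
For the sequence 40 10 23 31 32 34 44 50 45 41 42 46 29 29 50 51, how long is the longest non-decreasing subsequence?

Let dp[i] be the longest non-decreasing subsequence ending at position i. Then dp = [1, 1, 2, 3, 4, 5, 6, 7, 7, 6, 7, 8, 3, 4, 9, 10].
The maximum is 10; one witness is 10, 23, 31, 32, 34, 44, 45, 46, 50, 51 at positions 2,3,4,5,6,7,9,12,15,16.

10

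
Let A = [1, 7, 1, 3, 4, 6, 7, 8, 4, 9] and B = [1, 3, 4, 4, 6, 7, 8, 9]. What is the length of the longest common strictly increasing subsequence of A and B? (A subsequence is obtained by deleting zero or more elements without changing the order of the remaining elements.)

For each value that appears in both, track the longest common increasing run ending there.
The best achievable length is 7; one witness is 1, 3, 4, 6, 7, 8, 9 (A-positions 1,4,5,6,7,8,10, B-positions 1,2,3,5,6,7,8).

7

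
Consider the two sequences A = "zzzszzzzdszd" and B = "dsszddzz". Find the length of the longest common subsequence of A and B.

4

Backtracking the LCS table gives one alignment: s (A4,B3) → z (A5,B4) → z (A8,B7) → z (A11,B8).
So the longest common subsequence has length 4.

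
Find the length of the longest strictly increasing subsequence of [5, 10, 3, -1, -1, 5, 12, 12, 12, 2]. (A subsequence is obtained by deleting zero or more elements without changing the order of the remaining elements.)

Scanning left to right, the best length ending at each element is: 5→1, 10→2, 3→1, -1→1, -1→1, 5→2, 12→3, 12→3, 12→3, 2→2.
So the longest increasing subsequence has length 3, e.g. 5, 10, 12.

3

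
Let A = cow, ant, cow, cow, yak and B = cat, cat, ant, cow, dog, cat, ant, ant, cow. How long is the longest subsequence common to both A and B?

3

Backtracking the LCS table gives one alignment: cow (A1,B4) → ant (A2,B8) → cow (A4,B9).
So the longest common subsequence has length 3.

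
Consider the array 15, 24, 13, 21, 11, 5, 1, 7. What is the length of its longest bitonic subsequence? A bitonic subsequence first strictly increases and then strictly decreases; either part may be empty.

6

Let inc[i] be the LIS ending at i and dec[i] the longest strictly decreasing subsequence starting at i. inc = [1, 2, 1, 2, 1, 1, 1, 2], dec = [5, 5, 4, 4, 3, 2, 1, 1].
max_i inc[i]+dec[i]−1 = 6, with one witness 15, 24, 21, 11, 5, 1.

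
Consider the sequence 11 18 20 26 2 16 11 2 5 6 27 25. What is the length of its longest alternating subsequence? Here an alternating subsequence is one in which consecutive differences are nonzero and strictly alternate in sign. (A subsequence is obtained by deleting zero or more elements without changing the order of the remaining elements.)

Track the best alternating length ending on an up-step vs a down-step at each position: up/down = 1/1, 2/1, 2/1, 2/1, 1/3, 4/3, 4/5, 1/5, 6/5, 6/5, 6/1, 6/7.
The maximum over both is 7; one such subsequence is 11, 18, 2, 16, 11, 27, 25.

7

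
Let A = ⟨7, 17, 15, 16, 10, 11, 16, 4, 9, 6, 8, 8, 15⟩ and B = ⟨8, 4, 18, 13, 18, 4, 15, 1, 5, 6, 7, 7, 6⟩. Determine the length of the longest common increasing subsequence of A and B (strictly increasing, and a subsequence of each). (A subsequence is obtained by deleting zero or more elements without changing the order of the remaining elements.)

A longest common strictly increasing subsequence is 8, 15 (length 2); it appears in order in both A and B, and no longer such subsequence exists.

2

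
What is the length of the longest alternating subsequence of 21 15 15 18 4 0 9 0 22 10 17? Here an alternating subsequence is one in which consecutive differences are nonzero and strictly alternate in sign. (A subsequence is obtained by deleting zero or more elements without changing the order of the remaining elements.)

9

Track the best alternating length ending on an up-step vs a down-step at each position: up/down = 1/1, 1/2, 1/2, 3/2, 1/4, 1/4, 5/4, 1/6, 7/1, 7/8, 9/8.
The maximum over both is 9; one such subsequence is 21, 15, 18, 4, 9, 0, 22, 10, 17.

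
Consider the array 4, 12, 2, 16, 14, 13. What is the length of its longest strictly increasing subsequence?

Let dp[i] be the longest increasing subsequence ending at position i. Then dp = [1, 2, 1, 3, 3, 3].
The maximum is 3; one witness is 4, 12, 16 at positions 1,2,4.

3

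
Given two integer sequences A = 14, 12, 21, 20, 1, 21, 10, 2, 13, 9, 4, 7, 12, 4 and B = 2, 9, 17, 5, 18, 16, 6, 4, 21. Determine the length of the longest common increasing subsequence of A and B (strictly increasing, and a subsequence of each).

2

For each value that appears in both, track the longest common increasing run ending there.
The best achievable length is 2; one witness is 2, 9 (A-positions 8,10, B-positions 1,2).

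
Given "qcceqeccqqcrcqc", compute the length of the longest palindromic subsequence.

One longest palindromic subsequence is cqccqqccqc (positions 2,5,7,8,9,10,11,13,14,15); it reads the same forward and backward, and the interval DP gives dp[1][15] = 10.

10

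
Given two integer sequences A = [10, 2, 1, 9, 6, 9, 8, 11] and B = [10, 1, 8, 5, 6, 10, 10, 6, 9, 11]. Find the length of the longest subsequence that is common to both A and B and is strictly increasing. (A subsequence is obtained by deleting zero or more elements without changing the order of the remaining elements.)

A longest common strictly increasing subsequence is 1, 6, 9, 11 (length 4); it appears in order in both A and B, and no longer such subsequence exists.

4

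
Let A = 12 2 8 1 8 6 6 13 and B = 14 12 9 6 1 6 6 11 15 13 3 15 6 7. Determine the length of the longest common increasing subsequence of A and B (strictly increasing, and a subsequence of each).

3

A longest common strictly increasing subsequence is 1, 6, 13 (length 3); it appears in order in both A and B, and no longer such subsequence exists.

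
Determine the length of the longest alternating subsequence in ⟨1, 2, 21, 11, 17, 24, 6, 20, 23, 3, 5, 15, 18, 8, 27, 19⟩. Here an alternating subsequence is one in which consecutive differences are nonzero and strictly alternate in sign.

A longest alternating subsequence is 1, 21, 11, 17, 6, 20, 3, 15, 8, 27, 19 (positions 1,3,4,5,7,8,10,12,14,15,16); its 10 consecutive differences strictly alternate in sign, and length 11 is optimal.

11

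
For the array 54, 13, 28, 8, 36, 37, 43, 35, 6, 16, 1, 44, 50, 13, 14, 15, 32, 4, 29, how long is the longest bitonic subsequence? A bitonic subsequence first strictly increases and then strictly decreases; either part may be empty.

9

Let inc[i] be the LIS ending at i and dec[i] the longest strictly decreasing subsequence starting at i. inc = [1, 1, 2, 1, 3, 4, 5, 3, 1, 2, 1, 6, 7, 2, 3, 4, 5, 2, 5], dec = [6, 4, 4, 3, 5, 5, 5, 4, 2, 3, 1, 3, 3, 2, 2, 2, 2, 1, 1].
max_i inc[i]+dec[i]−1 = 9, with one witness 13, 28, 36, 37, 43, 35, 16, 15, 4.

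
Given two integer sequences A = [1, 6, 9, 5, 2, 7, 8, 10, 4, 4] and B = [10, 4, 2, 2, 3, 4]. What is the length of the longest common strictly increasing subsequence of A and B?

For each value that appears in both, track the longest common increasing run ending there.
The best achievable length is 2; one witness is 2, 4 (A-positions 5,9, B-positions 3,6).

2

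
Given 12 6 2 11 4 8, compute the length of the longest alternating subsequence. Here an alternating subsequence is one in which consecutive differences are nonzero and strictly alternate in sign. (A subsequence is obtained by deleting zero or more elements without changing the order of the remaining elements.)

A longest alternating subsequence is 12, 6, 11, 4, 8 (positions 1,2,4,5,6); its 4 consecutive differences strictly alternate in sign, and length 5 is optimal.

5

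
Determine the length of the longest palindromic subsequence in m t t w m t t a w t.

Using dp[i][j] = 2 + dp[i+1][j−1] if the ends match, else max(dp[i+1][j], dp[i][j−1]):
dp[1][10] = 6. A witness is twttwt at positions 2,4,6,7,9,10.

6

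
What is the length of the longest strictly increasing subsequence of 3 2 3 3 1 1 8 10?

4

Scanning left to right, the best length ending at each element is: 3→1, 2→1, 3→2, 3→2, 1→1, 1→1, 8→3, 10→4.
So the longest increasing subsequence has length 4, e.g. 2, 3, 8, 10.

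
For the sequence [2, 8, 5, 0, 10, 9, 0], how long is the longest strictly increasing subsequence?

One longest increasing subsequence is 2, 8, 10 (positions 1,2,5), of length 3; no longer one exists.

3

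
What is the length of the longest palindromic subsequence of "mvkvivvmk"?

One longest palindromic subsequence is mvvivvm (positions 1,2,4,5,6,7,8); it reads the same forward and backward, and the interval DP gives dp[1][9] = 7.

7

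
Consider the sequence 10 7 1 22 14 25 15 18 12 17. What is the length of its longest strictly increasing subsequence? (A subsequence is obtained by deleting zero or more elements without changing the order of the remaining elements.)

Scanning left to right, the best length ending at each element is: 10→1, 7→1, 1→1, 22→2, 14→2, 25→3, 15→3, 18→4, 12→2, 17→4.
So the longest increasing subsequence has length 4, e.g. 10, 14, 15, 18.

4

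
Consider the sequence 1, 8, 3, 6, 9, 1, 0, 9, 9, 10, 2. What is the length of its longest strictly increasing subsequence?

One longest increasing subsequence is 1, 3, 6, 9, 10 (positions 1,3,4,5,10), of length 5; no longer one exists.

5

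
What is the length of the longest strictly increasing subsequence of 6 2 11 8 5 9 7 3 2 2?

3

Scanning left to right, the best length ending at each element is: 6→1, 2→1, 11→2, 8→2, 5→2, 9→3, 7→3, 3→2, 2→1, 2→1.
So the longest increasing subsequence has length 3, e.g. 6, 8, 9.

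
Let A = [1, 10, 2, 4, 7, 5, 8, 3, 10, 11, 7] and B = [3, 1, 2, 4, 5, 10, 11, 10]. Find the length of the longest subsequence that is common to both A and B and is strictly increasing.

A longest common strictly increasing subsequence is 1, 2, 4, 5, 10, 11 (length 6); it appears in order in both A and B, and no longer such subsequence exists.

6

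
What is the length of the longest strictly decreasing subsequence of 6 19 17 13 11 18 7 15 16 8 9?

5

Scanning left to right, the best length ending at each element is: 6→1, 19→1, 17→2, 13→3, 11→4, 18→2, 7→5, 15→3, 16→3, 8→5, 9→5.
So the longest decreasing subsequence has length 5, e.g. 19, 17, 13, 11, 7.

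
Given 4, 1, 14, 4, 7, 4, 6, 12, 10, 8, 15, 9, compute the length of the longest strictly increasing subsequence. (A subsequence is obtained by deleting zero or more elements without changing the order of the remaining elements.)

Let dp[i] be the longest increasing subsequence ending at position i. Then dp = [1, 1, 2, 2, 3, 2, 3, 4, 4, 4, 5, 5].
The maximum is 5; one witness is 1, 4, 7, 12, 15 at positions 2,4,5,8,11.

5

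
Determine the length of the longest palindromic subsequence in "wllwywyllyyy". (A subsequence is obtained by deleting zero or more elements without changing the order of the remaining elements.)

One longest palindromic subsequence is llywyll (positions 2,3,5,6,7,8,9); it reads the same forward and backward, and the interval DP gives dp[1][12] = 7.

7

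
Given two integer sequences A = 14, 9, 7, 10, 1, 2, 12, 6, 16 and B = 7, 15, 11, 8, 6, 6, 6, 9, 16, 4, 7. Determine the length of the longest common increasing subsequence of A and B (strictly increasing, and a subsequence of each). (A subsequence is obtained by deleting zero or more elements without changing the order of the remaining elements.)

A longest common strictly increasing subsequence is 7, 16 (length 2); it appears in order in both A and B, and no longer such subsequence exists.

2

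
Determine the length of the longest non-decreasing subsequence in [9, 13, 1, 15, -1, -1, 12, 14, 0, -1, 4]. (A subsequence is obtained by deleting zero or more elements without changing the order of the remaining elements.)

4

One longest non-decreasing subsequence is -1, -1, 12, 14 (positions 5,6,7,8), of length 4; no longer one exists.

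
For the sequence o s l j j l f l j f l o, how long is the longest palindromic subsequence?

One longest palindromic subsequence is oljlfljlo (positions 1,3,5,6,7,8,9,11,12); it reads the same forward and backward, and the interval DP gives dp[1][12] = 9.

9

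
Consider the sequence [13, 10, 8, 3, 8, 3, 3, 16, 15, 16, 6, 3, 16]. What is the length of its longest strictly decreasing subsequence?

5

Let dp[i] be the longest decreasing subsequence ending at position i. Then dp = [1, 2, 3, 4, 3, 4, 4, 1, 2, 1, 4, 5, 1].
The maximum is 5; one witness is 13, 10, 8, 6, 3 at positions 1,2,3,11,12.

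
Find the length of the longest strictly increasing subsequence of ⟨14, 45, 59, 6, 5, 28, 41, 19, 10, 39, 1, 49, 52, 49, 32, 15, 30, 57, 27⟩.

6

Scanning left to right, the best length ending at each element is: 14→1, 45→2, 59→3, 6→1, 5→1, 28→2, 41→3, 19→2, 10→2, 39→3, 1→1, 49→4, 52→5, 49→4, 32→3, 15→3, 30→4, 57→6, 27→4.
So the longest increasing subsequence has length 6, e.g. 14, 28, 41, 49, 52, 57.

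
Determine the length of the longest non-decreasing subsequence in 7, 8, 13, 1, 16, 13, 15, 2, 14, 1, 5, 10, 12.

Scanning left to right, the best length ending at each element is: 7→1, 8→2, 13→3, 1→1, 16→4, 13→4, 15→5, 2→2, 14→5, 1→2, 5→3, 10→4, 12→5.
So the longest non-decreasing subsequence has length 5, e.g. 7, 8, 13, 13, 15.

5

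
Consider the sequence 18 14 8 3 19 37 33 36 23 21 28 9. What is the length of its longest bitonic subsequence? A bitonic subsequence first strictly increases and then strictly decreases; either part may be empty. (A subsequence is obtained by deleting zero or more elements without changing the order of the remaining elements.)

7

One longest bitonic subsequence is 18, 19, 37, 36, 23, 21, 9 (positions 1,5,6,8,9,10,12): it rises to 37 then falls. Length 7 is optimal.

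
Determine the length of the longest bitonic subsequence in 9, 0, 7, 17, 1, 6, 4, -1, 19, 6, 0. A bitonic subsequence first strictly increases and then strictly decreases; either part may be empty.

One longest bitonic subsequence is 0, 7, 17, 6, 4, 0 (positions 2,3,4,6,7,11): it rises to 17 then falls. Length 6 is optimal.

6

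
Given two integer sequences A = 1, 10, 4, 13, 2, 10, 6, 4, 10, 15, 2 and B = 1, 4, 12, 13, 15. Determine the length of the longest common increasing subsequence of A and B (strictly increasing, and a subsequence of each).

A longest common strictly increasing subsequence is 1, 4, 13, 15 (length 4); it appears in order in both A and B, and no longer such subsequence exists.

4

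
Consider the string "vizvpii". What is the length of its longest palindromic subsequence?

3

Using dp[i][j] = 2 + dp[i+1][j−1] if the ends match, else max(dp[i+1][j], dp[i][j−1]):
dp[1][7] = 3. A witness is iii at positions 2,6,7.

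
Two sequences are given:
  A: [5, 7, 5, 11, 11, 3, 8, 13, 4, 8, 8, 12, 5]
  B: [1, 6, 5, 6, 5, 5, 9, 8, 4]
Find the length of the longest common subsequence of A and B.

4

Backtracking the LCS table gives one alignment: 5 (A1,B5) → 5 (A3,B6) → 8 (A7,B8) → 4 (A9,B9).
So the longest common subsequence has length 4.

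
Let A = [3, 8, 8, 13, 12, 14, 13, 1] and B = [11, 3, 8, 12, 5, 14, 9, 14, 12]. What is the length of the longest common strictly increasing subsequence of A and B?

4

A longest common strictly increasing subsequence is 3, 8, 12, 14 (length 4); it appears in order in both A and B, and no longer such subsequence exists.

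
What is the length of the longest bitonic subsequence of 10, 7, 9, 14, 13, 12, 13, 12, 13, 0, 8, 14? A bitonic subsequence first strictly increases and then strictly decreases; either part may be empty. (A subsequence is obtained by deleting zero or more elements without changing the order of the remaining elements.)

Let inc[i] be the LIS ending at i and dec[i] the longest strictly decreasing subsequence starting at i. inc = [1, 1, 2, 3, 3, 3, 4, 3, 4, 1, 2, 5], dec = [3, 2, 2, 4, 3, 2, 3, 2, 2, 1, 1, 1].
max_i inc[i]+dec[i]−1 = 6, with one witness 7, 9, 14, 13, 12, 8.

6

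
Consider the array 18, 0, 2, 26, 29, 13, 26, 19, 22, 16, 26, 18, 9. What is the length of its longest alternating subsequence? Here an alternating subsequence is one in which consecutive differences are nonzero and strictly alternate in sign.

10

Track the best alternating length ending on an up-step vs a down-step at each position: up/down = 1/1, 1/2, 3/2, 3/1, 3/1, 3/4, 5/4, 5/6, 7/6, 5/8, 9/4, 9/10, 3/10.
The maximum over both is 10; one such subsequence is 18, 0, 26, 13, 26, 19, 22, 16, 26, 18.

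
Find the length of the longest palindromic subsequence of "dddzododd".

7

Using dp[i][j] = 2 + dp[i+1][j−1] if the ends match, else max(dp[i+1][j], dp[i][j−1]):
dp[1][9] = 7. A witness is ddododd at positions 1,2,5,6,7,8,9.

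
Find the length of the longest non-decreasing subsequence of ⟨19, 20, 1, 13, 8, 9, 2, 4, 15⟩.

Scanning left to right, the best length ending at each element is: 19→1, 20→2, 1→1, 13→2, 8→2, 9→3, 2→2, 4→3, 15→4.
So the longest non-decreasing subsequence has length 4, e.g. 1, 8, 9, 15.

4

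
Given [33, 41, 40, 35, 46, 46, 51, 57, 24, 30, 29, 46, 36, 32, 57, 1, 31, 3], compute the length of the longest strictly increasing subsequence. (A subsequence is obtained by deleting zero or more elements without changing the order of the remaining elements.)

Let dp[i] be the longest increasing subsequence ending at position i. Then dp = [1, 2, 2, 2, 3, 3, 4, 5, 1, 2, 2, 3, 3, 3, 5, 1, 3, 2].
The maximum is 5; one witness is 33, 41, 46, 51, 57 at positions 1,2,5,7,8.

5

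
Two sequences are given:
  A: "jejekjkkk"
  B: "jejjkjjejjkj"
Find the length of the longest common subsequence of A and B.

Backtracking the LCS table gives one alignment: j (A1,B1) → e (A2,B2) → j (A3,B7) → e (A4,B8) → k (A5,B11) → j (A6,B12).
So the longest common subsequence has length 6.

6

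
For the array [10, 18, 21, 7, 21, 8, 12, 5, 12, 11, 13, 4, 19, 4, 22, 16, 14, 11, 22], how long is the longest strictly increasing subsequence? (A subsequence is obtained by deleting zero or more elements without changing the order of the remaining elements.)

Scanning left to right, the best length ending at each element is: 10→1, 18→2, 21→3, 7→1, 21→3, 8→2, 12→3, 5→1, 12→3, 11→3, 13→4, 4→1, 19→5, 4→1, 22→6, 16→5, 14→5, 11→3, 22→6.
So the longest increasing subsequence has length 6, e.g. 7, 8, 12, 13, 19, 22.

6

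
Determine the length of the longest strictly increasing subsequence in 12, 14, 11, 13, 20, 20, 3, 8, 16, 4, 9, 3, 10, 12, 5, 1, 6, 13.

6

One longest increasing subsequence is 3, 8, 9, 10, 12, 13 (positions 7,8,11,13,14,18), of length 6; no longer one exists.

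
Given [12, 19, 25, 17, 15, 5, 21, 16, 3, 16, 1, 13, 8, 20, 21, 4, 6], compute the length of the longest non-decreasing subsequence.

6

One longest non-decreasing subsequence is 12, 15, 16, 16, 20, 21 (positions 1,5,8,10,14,15), of length 6; no longer one exists.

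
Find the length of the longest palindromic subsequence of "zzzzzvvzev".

6

One longest palindromic subsequence is zzzzzz (positions 1,2,3,4,5,8); it reads the same forward and backward, and the interval DP gives dp[1][10] = 6.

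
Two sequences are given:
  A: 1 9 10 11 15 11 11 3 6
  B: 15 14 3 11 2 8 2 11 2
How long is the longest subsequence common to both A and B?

3

A longest common subsequence is 15, 11, 11 (length 3); the LCS DP confirms no longer common subsequence exists.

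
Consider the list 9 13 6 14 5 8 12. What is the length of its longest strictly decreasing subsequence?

3

One longest decreasing subsequence is 9, 6, 5 (positions 1,3,5), of length 3; no longer one exists.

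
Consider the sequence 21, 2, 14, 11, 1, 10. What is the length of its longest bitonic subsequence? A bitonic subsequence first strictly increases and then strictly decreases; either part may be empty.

Let inc[i] be the LIS ending at i and dec[i] the longest strictly decreasing subsequence starting at i. inc = [1, 1, 2, 2, 1, 2], dec = [4, 2, 3, 2, 1, 1].
max_i inc[i]+dec[i]−1 = 4, with one witness 21, 14, 11, 10.

4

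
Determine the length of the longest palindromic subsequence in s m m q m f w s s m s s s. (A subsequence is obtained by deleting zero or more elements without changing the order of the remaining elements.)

One longest palindromic subsequence is sssmsss (positions 1,8,9,10,11,12,13); it reads the same forward and backward, and the interval DP gives dp[1][13] = 7.

7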